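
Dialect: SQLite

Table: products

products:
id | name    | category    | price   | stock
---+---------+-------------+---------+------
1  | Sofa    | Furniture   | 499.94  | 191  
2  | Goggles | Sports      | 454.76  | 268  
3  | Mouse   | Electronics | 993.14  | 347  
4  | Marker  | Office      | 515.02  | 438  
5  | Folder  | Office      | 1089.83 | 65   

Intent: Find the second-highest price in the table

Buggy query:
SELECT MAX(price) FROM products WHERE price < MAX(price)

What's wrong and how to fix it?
Bug: The inner MAX is an aggregate inside WHERE, which is not allowed

Fix: Put the inner MAX in a scalar subquery

Corrected query:
SELECT MAX(price) FROM products WHERE price < (SELECT MAX(price) FROM products)

Result:
MAX(price)
----------
993.14    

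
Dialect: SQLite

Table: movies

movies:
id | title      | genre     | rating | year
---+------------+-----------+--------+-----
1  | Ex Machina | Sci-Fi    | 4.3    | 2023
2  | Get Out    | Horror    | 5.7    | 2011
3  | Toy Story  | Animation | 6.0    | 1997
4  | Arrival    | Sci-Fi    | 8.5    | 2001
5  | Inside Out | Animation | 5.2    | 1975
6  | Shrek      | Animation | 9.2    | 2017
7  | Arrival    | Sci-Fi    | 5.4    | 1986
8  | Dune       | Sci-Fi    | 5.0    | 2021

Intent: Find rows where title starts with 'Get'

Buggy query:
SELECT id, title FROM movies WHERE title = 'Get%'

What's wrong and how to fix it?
Bug: '=' compares the literal string including the % character; pattern matching needs LIKE

Fix: Replace '=' with LIKE so 'Get%' is treated as a pattern

Corrected query:
SELECT id, title FROM movies WHERE title LIKE 'Get%'

Result:
id | title  
---+--------
2  | Get Out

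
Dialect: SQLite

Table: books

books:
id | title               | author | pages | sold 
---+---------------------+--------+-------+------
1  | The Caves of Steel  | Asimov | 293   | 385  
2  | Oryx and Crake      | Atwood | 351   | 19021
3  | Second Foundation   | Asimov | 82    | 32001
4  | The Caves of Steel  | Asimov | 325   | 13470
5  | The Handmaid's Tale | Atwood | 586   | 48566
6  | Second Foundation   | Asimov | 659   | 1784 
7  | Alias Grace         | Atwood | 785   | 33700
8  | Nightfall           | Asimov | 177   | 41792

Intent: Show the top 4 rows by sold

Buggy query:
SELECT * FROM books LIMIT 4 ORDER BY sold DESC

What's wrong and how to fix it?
Bug: LIMIT must come after ORDER BY

Fix: Swap the clauses: ORDER BY first, then LIMIT

Corrected query:
SELECT * FROM books ORDER BY sold DESC LIMIT 4

Result:
id | title               | author | pages | sold 
---+---------------------+--------+-------+------
5  | The Handmaid's Tale | Atwood | 586   | 48566
8  | Nightfall           | Asimov | 177   | 41792
7  | Alias Grace         | Atwood | 785   | 33700
3  | Second Foundation   | Asimov | 82    | 32001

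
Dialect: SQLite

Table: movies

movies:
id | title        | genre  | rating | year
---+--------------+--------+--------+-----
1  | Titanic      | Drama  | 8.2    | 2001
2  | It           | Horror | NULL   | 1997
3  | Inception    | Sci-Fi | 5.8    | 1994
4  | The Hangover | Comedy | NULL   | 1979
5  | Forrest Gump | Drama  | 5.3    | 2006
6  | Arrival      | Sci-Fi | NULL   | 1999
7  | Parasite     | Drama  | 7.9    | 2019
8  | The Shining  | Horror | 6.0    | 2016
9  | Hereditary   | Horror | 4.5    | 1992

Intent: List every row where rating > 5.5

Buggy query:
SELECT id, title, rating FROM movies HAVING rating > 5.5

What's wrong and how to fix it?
Bug: HAVING filters the output of aggregation, but this query has no GROUP BY and no aggregate functions, so SQLite rejects it (HAVING clause on a non-aggregate query); the condition here is per row

Fix: Use WHERE for row-level filtering

Corrected query:
SELECT id, title, rating FROM movies WHERE rating > 5.5

Result:
id | title       | rating
---+-------------+-------
1  | Titanic     | 8.2   
3  | Inception   | 5.8   
7  | Parasite    | 7.9   
8  | The Shining | 6     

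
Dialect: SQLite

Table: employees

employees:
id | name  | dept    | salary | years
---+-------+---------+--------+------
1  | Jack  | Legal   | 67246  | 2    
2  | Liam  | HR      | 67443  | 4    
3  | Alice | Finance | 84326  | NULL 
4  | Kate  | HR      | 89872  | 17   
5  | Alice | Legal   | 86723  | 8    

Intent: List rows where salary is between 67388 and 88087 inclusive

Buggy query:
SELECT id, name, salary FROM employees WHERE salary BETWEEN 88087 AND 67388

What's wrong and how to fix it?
Bug: The bounds are reversed; BETWEEN a AND b requires a <= b to match anything

Fix: Swap the bounds so the smaller value comes first

Corrected query:
SELECT id, name, salary FROM employees WHERE salary BETWEEN 67388 AND 88087

Result:
id | name  | salary
---+-------+-------
2  | Liam  | 67443 
3  | Alice | 84326 
5  | Alice | 86723 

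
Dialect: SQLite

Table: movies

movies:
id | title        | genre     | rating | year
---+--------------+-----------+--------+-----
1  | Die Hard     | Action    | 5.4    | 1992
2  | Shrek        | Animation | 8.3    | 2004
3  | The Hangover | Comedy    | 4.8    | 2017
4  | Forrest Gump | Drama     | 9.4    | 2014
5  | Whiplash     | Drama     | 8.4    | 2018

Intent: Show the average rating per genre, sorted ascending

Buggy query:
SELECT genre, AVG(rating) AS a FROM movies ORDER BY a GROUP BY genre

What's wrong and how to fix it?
Bug: GROUP BY must precede ORDER BY

Fix: Move ORDER BY to the end, after GROUP BY

Corrected query:
SELECT genre, AVG(rating) AS a FROM movies GROUP BY genre ORDER BY a

Result:
genre     | a  
----------+----
Comedy    | 4.8
Action    | 5.4
Animation | 8.3
Drama     | 8.9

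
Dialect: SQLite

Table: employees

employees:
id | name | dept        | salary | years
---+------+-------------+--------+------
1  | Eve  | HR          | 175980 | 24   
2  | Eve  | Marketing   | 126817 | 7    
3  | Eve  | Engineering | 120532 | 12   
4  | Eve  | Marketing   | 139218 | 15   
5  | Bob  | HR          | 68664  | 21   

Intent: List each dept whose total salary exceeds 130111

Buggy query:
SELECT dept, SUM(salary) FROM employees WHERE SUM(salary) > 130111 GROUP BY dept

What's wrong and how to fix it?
Bug: SUM(salary) is an aggregate, but WHERE filters rows before aggregation

Fix: Use HAVING (which filters groups after aggregation) instead of WHERE

Corrected query:
SELECT dept, SUM(salary) FROM employees GROUP BY dept HAVING SUM(salary) > 130111

Result:
dept      | SUM(salary)
----------+------------
HR        | 244644     
Marketing | 266035     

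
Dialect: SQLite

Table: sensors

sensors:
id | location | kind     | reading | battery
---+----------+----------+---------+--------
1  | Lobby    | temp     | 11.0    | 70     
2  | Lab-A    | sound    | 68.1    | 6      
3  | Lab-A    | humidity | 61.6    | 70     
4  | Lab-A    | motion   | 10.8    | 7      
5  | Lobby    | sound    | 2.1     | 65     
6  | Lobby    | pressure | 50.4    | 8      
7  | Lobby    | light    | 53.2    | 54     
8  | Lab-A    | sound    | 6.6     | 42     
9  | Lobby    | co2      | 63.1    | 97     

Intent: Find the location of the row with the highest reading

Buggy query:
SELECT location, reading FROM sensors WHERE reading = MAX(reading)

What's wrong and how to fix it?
Bug: MAX(reading) is an aggregate and cannot be used directly in WHERE

Fix: Use a subquery: WHERE reading = (SELECT MAX(reading) FROM sensors)

Corrected query:
SELECT location, reading FROM sensors WHERE reading = (SELECT MAX(reading) FROM sensors)

Result:
location | reading
---------+--------
Lab-A    | 68.1   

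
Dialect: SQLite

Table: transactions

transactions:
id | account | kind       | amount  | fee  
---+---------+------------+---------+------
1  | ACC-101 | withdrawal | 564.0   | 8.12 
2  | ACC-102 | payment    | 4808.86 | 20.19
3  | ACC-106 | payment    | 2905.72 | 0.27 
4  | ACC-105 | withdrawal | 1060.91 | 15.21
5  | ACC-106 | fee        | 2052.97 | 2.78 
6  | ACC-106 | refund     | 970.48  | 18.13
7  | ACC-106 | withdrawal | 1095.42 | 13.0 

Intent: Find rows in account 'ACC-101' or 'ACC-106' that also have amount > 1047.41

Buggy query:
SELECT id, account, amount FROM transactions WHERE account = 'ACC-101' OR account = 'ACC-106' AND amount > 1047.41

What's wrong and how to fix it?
Bug: Without parentheses, AND is evaluated before OR, so the amount filter only applies to the 'ACC-106' branch

Fix: Add parentheses around the OR so the AND applies to both alternatives

Corrected query:
SELECT id, account, amount FROM transactions WHERE (account = 'ACC-101' OR account = 'ACC-106') AND amount > 1047.41

Result:
id | account | amount 
---+---------+--------
3  | ACC-106 | 2905.72
5  | ACC-106 | 2052.97
7  | ACC-106 | 1095.42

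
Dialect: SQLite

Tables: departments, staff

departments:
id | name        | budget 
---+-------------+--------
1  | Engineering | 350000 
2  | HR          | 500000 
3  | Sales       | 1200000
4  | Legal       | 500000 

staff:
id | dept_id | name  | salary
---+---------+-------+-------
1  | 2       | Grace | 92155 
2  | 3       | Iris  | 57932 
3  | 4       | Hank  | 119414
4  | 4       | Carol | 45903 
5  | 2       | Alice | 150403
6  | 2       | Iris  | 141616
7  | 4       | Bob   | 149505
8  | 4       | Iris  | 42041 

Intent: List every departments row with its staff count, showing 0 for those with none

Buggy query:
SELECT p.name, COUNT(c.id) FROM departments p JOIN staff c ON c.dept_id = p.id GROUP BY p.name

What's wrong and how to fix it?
Bug: An inner join excludes parents with zero children

Fix: Use LEFT JOIN so parents without children still appear (COUNT(c.id) gives 0)

Corrected query:
SELECT p.name, COUNT(c.id) FROM departments p LEFT JOIN staff c ON c.dept_id = p.id GROUP BY p.name

Result:
name        | COUNT(c.id)
------------+------------
Engineering | 0          
HR          | 3          
Legal       | 4          
Sales       | 1          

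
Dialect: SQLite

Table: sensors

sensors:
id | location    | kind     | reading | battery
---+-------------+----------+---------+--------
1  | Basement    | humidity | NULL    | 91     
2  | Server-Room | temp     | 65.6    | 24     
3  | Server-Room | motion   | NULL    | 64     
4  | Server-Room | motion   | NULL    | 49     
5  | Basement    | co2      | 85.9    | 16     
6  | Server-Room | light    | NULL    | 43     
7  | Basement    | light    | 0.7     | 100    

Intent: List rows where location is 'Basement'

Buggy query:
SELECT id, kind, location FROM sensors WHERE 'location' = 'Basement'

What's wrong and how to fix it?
Bug: 'location' in single quotes is a string literal, not the column; the comparison is literal-vs-literal and never true

Fix: Remove the quotes around the column name (or use double quotes for an identifier)

Corrected query:
SELECT id, kind, location FROM sensors WHERE location = 'Basement'

Result:
id | kind     | location
---+----------+---------
1  | humidity | Basement
5  | co2      | Basement
7  | light    | Basement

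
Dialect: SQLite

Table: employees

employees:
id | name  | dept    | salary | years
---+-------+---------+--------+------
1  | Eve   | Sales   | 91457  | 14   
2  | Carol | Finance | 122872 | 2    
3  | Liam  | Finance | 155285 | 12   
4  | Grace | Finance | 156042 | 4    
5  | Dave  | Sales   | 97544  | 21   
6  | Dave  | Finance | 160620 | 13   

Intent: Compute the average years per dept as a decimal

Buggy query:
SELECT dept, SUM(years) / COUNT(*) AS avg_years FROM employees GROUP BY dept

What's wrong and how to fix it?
Bug: SUM(years) and COUNT(*) are both integers; the division truncates the fractional part

Fix: Cast one side to REAL so the division keeps the fractional part

Corrected query:
SELECT dept, SUM(years) * 1.0 / COUNT(*) AS avg_years FROM employees GROUP BY dept

Result:
dept    | avg_years
--------+----------
Finance | 7.75     
Sales   | 17.5     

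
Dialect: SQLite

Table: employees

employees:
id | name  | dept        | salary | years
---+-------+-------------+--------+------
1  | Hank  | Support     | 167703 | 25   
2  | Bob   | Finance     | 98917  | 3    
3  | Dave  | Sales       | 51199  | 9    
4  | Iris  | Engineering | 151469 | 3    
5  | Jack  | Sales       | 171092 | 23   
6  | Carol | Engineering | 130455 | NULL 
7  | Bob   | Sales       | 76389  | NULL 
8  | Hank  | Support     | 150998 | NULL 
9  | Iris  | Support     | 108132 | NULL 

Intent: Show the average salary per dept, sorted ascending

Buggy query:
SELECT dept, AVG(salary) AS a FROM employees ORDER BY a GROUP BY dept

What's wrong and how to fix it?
Bug: ORDER BY appears before GROUP BY; SQL clause order requires GROUP BY first

Fix: Move ORDER BY to the end, after GROUP BY

Corrected query:
SELECT dept, AVG(salary) AS a FROM employees GROUP BY dept ORDER BY a

Result:
dept        | a            
------------+--------------
Finance     | 98917        
Sales       | 99560        
Engineering | 140962       
Support     | 142277.666667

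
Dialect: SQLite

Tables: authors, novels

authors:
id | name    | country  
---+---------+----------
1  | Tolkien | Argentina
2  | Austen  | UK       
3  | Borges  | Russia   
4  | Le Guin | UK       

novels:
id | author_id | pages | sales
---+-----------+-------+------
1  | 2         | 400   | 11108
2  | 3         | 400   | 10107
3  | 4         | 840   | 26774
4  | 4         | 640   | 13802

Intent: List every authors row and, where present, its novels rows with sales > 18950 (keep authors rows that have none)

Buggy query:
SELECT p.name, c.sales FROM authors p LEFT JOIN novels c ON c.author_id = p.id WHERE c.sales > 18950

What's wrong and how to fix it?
Bug: A WHERE condition on the right-hand table after LEFT JOIN drops unmatched parents

Fix: Move the right-table condition into the ON clause so unmatched parents are kept

Corrected query:
SELECT p.name, c.sales FROM authors p LEFT JOIN novels c ON c.author_id = p.id AND c.sales > 18950

Result:
name    | sales
--------+------
Tolkien | NULL 
Austen  | NULL 
Borges  | NULL 
Le Guin | 26774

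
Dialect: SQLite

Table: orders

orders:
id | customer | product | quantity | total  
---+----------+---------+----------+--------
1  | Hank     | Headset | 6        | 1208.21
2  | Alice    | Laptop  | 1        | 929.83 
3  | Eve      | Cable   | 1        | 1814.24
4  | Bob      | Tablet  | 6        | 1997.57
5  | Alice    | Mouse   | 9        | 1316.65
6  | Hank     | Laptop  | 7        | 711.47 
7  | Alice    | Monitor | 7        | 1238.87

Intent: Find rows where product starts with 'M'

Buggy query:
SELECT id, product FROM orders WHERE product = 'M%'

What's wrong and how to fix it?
Bug: Wildcards only work with LIKE; '=' treats '%' as a literal character

Fix: Use LIKE for wildcard pattern matching

Corrected query:
SELECT id, product FROM orders WHERE product LIKE 'M%'

Result:
id | product
---+--------
5  | Mouse  
7  | Monitor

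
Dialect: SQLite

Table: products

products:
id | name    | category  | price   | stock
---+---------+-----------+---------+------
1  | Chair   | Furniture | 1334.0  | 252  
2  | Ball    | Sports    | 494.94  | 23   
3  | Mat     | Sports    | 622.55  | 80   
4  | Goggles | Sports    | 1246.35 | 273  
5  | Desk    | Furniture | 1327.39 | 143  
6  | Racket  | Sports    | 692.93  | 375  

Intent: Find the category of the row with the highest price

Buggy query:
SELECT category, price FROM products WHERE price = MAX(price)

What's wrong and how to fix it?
Bug: WHERE is evaluated per row; an aggregate over the whole table isn't defined there

Fix: Use a subquery: WHERE price = (SELECT MAX(price) FROM products)

Corrected query:
SELECT category, price FROM products WHERE price = (SELECT MAX(price) FROM products)

Result:
category  | price
----------+------
Furniture | 1334 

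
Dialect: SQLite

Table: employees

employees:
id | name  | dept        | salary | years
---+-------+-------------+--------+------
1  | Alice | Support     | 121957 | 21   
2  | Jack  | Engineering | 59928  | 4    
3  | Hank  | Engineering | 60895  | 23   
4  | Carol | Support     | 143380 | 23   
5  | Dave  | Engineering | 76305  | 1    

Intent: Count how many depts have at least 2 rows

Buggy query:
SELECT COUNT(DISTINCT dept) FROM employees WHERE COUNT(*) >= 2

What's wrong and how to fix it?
Bug: COUNT(*) cannot appear in WHERE; the per-group count doesn't exist yet

Fix: Use a subquery that GROUPs and filters with HAVING, then count its rows

Corrected query:
SELECT COUNT(*) FROM (SELECT dept FROM employees GROUP BY dept HAVING COUNT(*) >= 2)

Result:
COUNT(*)
--------
2       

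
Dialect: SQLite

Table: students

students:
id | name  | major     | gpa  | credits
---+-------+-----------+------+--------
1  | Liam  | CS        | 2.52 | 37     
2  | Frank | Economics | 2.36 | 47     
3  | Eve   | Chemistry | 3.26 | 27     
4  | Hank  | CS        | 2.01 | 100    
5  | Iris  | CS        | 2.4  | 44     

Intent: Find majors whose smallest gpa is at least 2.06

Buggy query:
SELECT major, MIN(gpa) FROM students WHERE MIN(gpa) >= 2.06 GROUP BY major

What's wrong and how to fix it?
Bug: MIN() in WHERE is a misuse of aggregate

Fix: Use HAVING for the per-group MIN condition

Corrected query:
SELECT major, MIN(gpa) FROM students GROUP BY major HAVING MIN(gpa) >= 2.06

Result:
major     | MIN(gpa)
----------+---------
Chemistry | 3.26    
Economics | 2.36    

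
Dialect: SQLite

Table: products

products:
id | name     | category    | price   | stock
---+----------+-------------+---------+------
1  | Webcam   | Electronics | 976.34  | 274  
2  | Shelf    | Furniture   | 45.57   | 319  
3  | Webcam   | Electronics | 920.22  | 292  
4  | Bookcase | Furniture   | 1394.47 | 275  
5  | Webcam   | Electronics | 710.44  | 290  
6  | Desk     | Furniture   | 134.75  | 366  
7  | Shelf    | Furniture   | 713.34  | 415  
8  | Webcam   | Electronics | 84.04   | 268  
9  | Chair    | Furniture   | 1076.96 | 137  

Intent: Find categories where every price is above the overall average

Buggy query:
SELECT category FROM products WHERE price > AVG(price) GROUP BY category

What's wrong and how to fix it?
Bug: AVG() is an aggregate; it can't sit directly in WHERE

Fix: Use a subquery for AVG and a HAVING MIN(...) filter so the condition holds for every row in the group

Corrected query:
SELECT category FROM products GROUP BY category HAVING MIN(price) > (SELECT AVG(price) FROM products)

Result:
(no rows)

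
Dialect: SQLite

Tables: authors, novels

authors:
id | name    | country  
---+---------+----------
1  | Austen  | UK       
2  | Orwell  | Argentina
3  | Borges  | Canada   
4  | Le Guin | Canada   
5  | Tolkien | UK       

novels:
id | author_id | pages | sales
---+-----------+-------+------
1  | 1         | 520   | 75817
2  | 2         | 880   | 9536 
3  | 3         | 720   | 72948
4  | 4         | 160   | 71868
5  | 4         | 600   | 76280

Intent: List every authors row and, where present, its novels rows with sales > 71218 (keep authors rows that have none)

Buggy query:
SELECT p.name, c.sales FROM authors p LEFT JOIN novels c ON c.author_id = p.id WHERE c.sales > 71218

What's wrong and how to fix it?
Bug: Filtering c.sales in WHERE discards the NULL rows produced by LEFT JOIN, turning it into an inner join

Fix: Move the right-table condition into the ON clause so unmatched parents are kept

Corrected query:
SELECT p.name, c.sales FROM authors p LEFT JOIN novels c ON c.author_id = p.id AND c.sales > 71218

Result:
name    | sales
--------+------
Austen  | 75817
Orwell  | NULL 
Borges  | 72948
Le Guin | 71868
Le Guin | 76280
Tolkien | NULL 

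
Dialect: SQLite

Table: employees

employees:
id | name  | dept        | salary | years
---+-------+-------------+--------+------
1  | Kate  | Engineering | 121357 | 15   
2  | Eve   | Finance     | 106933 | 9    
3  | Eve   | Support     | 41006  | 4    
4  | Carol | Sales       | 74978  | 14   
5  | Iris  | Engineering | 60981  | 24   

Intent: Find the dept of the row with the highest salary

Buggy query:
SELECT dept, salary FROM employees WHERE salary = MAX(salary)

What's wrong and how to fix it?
Bug: WHERE is evaluated per row; an aggregate over the whole table isn't defined there

Fix: Use a subquery: WHERE salary = (SELECT MAX(salary) FROM employees)

Corrected query:
SELECT dept, salary FROM employees WHERE salary = (SELECT MAX(salary) FROM employees)

Result:
dept        | salary
------------+-------
Engineering | 121357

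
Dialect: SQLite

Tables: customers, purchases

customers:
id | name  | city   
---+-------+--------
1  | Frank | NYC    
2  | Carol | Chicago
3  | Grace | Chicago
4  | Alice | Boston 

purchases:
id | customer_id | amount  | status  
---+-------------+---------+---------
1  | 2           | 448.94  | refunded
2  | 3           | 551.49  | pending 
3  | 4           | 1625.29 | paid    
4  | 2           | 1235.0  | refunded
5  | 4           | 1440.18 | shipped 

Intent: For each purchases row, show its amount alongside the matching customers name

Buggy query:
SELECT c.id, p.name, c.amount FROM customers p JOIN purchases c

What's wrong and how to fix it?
Bug: Missing join condition: each purchases row is matched to all customers rows instead of just its own

Fix: Specify the join condition linking the foreign key to the parent id

Corrected query:
SELECT c.id, p.name, c.amount FROM customers p JOIN purchases c ON c.customer_id = p.id

Result:
id | name  | amount 
---+-------+--------
1  | Carol | 448.94 
2  | Grace | 551.49 
3  | Alice | 1625.29
4  | Carol | 1235   
5  | Alice | 1440.18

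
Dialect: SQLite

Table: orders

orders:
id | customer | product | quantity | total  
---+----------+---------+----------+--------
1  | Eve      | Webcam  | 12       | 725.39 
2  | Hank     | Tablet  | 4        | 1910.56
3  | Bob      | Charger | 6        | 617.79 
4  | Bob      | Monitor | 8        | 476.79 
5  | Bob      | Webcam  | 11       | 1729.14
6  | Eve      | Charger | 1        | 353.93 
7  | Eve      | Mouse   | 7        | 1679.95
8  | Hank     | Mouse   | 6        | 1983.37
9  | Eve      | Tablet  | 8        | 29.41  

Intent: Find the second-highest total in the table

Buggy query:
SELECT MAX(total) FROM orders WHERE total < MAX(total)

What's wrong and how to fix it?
Bug: MAX(total) on the right of the comparison is an aggregate-in-WHERE error

Fix: Compute the overall MAX in a subquery, then take MAX of rows below it

Corrected query:
SELECT MAX(total) FROM orders WHERE total < (SELECT MAX(total) FROM orders)

Result:
MAX(total)
----------
1910.56   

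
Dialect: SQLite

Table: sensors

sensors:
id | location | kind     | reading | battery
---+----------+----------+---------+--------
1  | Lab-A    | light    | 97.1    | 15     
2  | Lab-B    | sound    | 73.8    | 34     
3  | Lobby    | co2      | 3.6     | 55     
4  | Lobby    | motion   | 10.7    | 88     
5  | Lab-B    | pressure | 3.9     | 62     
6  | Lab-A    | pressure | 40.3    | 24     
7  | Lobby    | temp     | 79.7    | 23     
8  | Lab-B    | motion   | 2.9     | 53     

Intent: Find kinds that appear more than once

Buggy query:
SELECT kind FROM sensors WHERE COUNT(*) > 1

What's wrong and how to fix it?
Bug: COUNT(*) is an aggregate and cannot be used in WHERE

Fix: GROUP BY kind, then filter groups with HAVING COUNT(*) > 1

Corrected query:
SELECT kind FROM sensors GROUP BY kind HAVING COUNT(*) > 1

Result:
kind    
--------
motion  
pressure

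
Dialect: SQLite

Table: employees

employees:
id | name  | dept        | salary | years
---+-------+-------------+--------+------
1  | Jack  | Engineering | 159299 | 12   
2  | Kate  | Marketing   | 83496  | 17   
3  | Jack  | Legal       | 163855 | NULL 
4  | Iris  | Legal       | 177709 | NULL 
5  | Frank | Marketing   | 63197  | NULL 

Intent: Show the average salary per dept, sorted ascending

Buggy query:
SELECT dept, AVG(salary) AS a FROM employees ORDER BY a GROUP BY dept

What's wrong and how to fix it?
Bug: GROUP BY must precede ORDER BY

Fix: Move ORDER BY to the end, after GROUP BY

Corrected query:
SELECT dept, AVG(salary) AS a FROM employees GROUP BY dept ORDER BY a

Result:
dept        | a      
------------+--------
Marketing   | 73346.5
Engineering | 159299 
Legal       | 170782 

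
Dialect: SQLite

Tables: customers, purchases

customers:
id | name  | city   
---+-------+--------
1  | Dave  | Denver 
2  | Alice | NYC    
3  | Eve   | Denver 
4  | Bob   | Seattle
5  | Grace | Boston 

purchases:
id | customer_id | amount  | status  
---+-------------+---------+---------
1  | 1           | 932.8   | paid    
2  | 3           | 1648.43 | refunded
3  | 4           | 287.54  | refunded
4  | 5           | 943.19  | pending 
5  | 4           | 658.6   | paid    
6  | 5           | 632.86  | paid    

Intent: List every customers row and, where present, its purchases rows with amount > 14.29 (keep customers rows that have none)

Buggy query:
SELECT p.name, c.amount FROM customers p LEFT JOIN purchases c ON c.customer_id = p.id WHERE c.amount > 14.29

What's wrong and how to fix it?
Bug: A WHERE condition on the right-hand table after LEFT JOIN drops unmatched parents

Fix: Put 'c.amount > 14.29' in the JOIN's ON clause instead of WHERE

Corrected query:
SELECT p.name, c.amount FROM customers p LEFT JOIN purchases c ON c.customer_id = p.id AND c.amount > 14.29

Result:
name  | amount 
------+--------
Dave  | 932.8  
Alice | NULL   
Eve   | 1648.43
Bob   | 287.54 
Bob   | 658.6  
Grace | 632.86 
Grace | 943.19 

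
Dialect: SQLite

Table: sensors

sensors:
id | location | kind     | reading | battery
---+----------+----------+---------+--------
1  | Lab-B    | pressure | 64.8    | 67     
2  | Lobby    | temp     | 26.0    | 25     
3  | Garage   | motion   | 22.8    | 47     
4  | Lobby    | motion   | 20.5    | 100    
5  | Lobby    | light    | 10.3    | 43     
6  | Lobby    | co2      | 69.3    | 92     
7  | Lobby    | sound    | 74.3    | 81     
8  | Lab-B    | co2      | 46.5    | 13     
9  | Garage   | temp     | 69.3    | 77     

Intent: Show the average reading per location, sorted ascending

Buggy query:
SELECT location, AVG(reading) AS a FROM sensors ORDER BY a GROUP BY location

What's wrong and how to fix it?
Bug: ORDER BY appears before GROUP BY; SQL clause order requires GROUP BY first

Fix: Reorder: SELECT … FROM … GROUP BY … ORDER BY …

Corrected query:
SELECT location, AVG(reading) AS a FROM sensors GROUP BY location ORDER BY a

Result:
location | a    
---------+------
Lobby    | 40.08
Garage   | 46.05
Lab-B    | 55.65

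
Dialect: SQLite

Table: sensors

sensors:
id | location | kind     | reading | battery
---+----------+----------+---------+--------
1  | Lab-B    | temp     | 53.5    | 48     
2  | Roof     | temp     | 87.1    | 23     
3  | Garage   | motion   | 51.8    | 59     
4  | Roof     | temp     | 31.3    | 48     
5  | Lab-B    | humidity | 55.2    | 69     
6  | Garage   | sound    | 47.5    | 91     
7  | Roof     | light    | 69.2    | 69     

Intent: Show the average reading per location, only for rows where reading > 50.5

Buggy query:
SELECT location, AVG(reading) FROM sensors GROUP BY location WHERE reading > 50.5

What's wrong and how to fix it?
Bug: WHERE cannot follow GROUP BY

Fix: Place WHERE between FROM and GROUP BY

Corrected query:
SELECT location, AVG(reading) FROM sensors WHERE reading > 50.5 GROUP BY location

Result:
location | AVG(reading)
---------+-------------
Garage   | 51.8        
Lab-B    | 54.35       
Roof     | 78.15       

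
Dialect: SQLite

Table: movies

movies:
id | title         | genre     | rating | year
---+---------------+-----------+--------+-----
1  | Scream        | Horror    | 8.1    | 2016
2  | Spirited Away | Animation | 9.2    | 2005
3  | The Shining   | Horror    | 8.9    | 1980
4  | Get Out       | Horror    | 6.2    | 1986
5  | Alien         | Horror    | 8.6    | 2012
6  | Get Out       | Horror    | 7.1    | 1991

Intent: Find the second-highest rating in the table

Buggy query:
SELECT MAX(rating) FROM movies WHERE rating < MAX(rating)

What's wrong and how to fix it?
Bug: MAX(rating) on the right of the comparison is an aggregate-in-WHERE error

Fix: Put the inner MAX in a scalar subquery

Corrected query:
SELECT MAX(rating) FROM movies WHERE rating < (SELECT MAX(rating) FROM movies)

Result:
MAX(rating)
-----------
8.9        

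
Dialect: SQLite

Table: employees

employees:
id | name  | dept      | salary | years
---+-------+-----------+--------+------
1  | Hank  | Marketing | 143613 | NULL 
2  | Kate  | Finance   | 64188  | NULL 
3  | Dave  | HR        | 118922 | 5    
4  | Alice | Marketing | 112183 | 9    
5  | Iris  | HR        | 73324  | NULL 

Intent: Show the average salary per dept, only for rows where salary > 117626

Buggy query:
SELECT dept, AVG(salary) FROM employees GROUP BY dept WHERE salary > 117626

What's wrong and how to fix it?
Bug: Row-level WHERE must come before GROUP BY in the clause order

Fix: Place WHERE between FROM and GROUP BY

Corrected query:
SELECT dept, AVG(salary) FROM employees WHERE salary > 117626 GROUP BY dept

Result:
dept      | AVG(salary)
----------+------------
HR        | 118922     
Marketing | 143613     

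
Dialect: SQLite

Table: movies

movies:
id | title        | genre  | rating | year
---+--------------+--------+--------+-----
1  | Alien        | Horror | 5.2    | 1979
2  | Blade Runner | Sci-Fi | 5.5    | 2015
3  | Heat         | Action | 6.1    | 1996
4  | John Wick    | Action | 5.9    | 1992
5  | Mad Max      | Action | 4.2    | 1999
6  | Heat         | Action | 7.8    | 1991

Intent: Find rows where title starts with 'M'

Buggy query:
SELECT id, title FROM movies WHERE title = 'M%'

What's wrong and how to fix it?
Bug: '=' compares the literal string including the % character; pattern matching needs LIKE

Fix: Replace '=' with LIKE so 'M%' is treated as a pattern

Corrected query:
SELECT id, title FROM movies WHERE title LIKE 'M%'

Result:
id | title  
---+--------
5  | Mad Max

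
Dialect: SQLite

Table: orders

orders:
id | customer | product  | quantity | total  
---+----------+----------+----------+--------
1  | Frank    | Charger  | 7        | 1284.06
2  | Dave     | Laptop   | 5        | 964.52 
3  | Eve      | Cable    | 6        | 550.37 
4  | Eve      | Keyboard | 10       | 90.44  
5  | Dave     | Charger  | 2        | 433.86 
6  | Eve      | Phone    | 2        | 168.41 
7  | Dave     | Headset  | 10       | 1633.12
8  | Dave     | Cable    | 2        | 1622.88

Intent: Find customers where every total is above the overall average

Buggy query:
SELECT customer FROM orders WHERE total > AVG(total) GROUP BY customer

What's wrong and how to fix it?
Bug: WHERE evaluates per row before aggregation, so AVG() is unavailable

Fix: Use a subquery for AVG and a HAVING MIN(...) filter so the condition holds for every row in the group

Corrected query:
SELECT customer FROM orders GROUP BY customer HAVING MIN(total) > (SELECT AVG(total) FROM orders)

Result:
customer
--------
Frank   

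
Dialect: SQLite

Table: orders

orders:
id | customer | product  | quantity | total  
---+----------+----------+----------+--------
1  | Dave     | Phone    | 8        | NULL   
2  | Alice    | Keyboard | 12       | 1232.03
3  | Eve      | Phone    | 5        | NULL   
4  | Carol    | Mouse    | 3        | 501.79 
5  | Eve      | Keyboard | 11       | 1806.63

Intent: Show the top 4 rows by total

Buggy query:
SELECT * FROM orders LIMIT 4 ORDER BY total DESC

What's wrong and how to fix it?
Bug: LIMIT must come after ORDER BY

Fix: Sort with ORDER BY, then apply LIMIT

Corrected query:
SELECT * FROM orders ORDER BY total DESC LIMIT 4

Result:
id | customer | product  | quantity | total  
---+----------+----------+----------+--------
5  | Eve      | Keyboard | 11       | 1806.63
2  | Alice    | Keyboard | 12       | 1232.03
4  | Carol    | Mouse    | 3        | 501.79 
1  | Dave     | Phone    | 8        | NULL   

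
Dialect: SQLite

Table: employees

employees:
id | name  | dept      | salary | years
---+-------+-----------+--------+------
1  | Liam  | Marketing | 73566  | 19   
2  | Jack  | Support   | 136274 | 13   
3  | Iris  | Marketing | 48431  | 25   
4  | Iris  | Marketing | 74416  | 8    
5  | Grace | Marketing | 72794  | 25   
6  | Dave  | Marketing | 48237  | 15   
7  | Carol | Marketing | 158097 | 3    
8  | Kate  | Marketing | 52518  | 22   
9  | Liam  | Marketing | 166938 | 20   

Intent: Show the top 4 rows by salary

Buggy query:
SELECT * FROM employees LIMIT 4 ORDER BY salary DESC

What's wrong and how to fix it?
Bug: LIMIT must come after ORDER BY

Fix: Sort with ORDER BY, then apply LIMIT

Corrected query:
SELECT * FROM employees ORDER BY salary DESC LIMIT 4

Result:
id | name  | dept      | salary | years
---+-------+-----------+--------+------
9  | Liam  | Marketing | 166938 | 20   
7  | Carol | Marketing | 158097 | 3    
2  | Jack  | Support   | 136274 | 13   
4  | Iris  | Marketing | 74416  | 8    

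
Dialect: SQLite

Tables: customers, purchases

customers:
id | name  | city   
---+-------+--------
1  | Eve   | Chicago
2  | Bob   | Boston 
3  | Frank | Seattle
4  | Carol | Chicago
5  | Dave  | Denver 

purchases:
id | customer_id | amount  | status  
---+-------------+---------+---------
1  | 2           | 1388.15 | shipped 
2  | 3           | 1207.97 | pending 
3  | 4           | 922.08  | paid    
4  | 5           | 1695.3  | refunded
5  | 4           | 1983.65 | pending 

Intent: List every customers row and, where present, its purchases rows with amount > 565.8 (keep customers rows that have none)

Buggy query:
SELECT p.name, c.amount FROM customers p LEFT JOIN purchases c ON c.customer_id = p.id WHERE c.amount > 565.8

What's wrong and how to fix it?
Bug: A WHERE condition on the right-hand table after LEFT JOIN drops unmatched parents

Fix: Move the right-table condition into the ON clause so unmatched parents are kept

Corrected query:
SELECT p.name, c.amount FROM customers p LEFT JOIN purchases c ON c.customer_id = p.id AND c.amount > 565.8

Result:
name  | amount 
------+--------
Eve   | NULL   
Bob   | 1388.15
Frank | 1207.97
Carol | 922.08 
Carol | 1983.65
Dave  | 1695.3 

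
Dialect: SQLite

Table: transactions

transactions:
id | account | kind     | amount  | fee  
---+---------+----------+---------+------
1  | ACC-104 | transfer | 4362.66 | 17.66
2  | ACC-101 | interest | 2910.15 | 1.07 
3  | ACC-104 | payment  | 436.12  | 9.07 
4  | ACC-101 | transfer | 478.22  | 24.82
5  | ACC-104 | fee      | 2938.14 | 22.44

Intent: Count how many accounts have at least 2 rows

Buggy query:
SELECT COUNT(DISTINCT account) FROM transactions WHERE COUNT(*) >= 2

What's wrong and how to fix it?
Bug: WHERE filters individual rows, not groups, so a group-level COUNT is invalid there

Fix: Use a subquery that GROUPs and filters with HAVING, then count its rows

Corrected query:
SELECT COUNT(*) FROM (SELECT account FROM transactions GROUP BY account HAVING COUNT(*) >= 2)

Result:
COUNT(*)
--------
2       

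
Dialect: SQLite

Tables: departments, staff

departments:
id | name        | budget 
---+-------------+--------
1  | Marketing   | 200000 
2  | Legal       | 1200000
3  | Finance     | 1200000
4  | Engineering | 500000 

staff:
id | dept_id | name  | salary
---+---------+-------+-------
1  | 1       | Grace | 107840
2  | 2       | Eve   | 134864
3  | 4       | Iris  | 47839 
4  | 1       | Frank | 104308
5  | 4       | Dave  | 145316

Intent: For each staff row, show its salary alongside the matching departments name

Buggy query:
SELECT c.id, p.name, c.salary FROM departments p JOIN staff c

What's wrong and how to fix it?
Bug: Missing join condition: each staff row is matched to all departments rows instead of just its own

Fix: Add ON c.dept_id = p.id to the JOIN

Corrected query:
SELECT c.id, p.name, c.salary FROM departments p JOIN staff c ON c.dept_id = p.id

Result:
id | name        | salary
---+-------------+-------
1  | Marketing   | 107840
2  | Legal       | 134864
3  | Engineering | 47839 
4  | Marketing   | 104308
5  | Engineering | 145316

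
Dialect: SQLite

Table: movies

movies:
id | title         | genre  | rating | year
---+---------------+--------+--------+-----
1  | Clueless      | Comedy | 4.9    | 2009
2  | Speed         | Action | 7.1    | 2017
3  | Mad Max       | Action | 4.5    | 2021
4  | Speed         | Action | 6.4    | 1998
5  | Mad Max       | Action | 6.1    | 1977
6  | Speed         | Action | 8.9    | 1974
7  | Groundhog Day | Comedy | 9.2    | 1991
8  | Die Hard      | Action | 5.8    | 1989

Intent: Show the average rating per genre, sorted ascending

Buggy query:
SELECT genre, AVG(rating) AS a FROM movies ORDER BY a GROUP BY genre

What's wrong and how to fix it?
Bug: GROUP BY must precede ORDER BY

Fix: Reorder: SELECT … FROM … GROUP BY … ORDER BY …

Corrected query:
SELECT genre, AVG(rating) AS a FROM movies GROUP BY genre ORDER BY a

Result:
genre  | a       
-------+---------
Action | 6.466667
Comedy | 7.05    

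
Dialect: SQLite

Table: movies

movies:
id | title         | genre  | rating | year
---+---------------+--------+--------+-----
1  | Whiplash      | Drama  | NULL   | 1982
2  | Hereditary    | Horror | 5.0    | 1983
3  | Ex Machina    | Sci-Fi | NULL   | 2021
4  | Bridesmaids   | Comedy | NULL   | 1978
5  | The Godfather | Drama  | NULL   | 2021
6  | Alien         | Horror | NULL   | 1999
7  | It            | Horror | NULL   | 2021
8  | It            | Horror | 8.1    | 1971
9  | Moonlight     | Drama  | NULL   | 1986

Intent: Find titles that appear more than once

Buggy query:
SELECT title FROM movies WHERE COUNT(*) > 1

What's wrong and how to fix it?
Bug: COUNT(*) is an aggregate and cannot be used in WHERE

Fix: Group first, then use HAVING for the count condition

Corrected query:
SELECT title FROM movies GROUP BY title HAVING COUNT(*) > 1

Result:
title
-----
It   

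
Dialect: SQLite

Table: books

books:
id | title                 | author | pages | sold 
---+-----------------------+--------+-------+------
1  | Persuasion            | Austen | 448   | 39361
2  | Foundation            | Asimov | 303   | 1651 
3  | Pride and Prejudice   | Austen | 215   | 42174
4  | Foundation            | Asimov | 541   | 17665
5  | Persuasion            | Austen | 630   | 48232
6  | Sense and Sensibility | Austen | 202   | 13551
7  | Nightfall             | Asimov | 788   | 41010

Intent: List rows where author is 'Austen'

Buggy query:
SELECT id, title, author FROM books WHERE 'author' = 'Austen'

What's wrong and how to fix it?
Bug: 'author' in single quotes is a string literal, not the column; the comparison is literal-vs-literal and never true

Fix: Remove the quotes around the column name (or use double quotes for an identifier)

Corrected query:
SELECT id, title, author FROM books WHERE author = 'Austen'

Result:
id | title                 | author
---+-----------------------+-------
1  | Persuasion            | Austen
3  | Pride and Prejudice   | Austen
5  | Persuasion            | Austen
6  | Sense and Sensibility | Austen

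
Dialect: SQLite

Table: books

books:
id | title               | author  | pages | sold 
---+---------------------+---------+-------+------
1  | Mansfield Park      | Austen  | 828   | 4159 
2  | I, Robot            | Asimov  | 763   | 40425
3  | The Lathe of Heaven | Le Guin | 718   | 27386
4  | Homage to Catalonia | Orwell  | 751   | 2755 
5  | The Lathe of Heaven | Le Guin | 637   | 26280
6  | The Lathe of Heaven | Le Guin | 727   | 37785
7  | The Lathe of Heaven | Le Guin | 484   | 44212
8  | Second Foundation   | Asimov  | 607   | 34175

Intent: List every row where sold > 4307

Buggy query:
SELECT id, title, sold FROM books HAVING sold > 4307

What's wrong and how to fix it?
Bug: This is a non-aggregate query (no GROUP BY, no aggregates), so in SQLite the HAVING clause is invalid here; a row-level condition belongs in WHERE

Fix: Replace HAVING with WHERE since the condition applies to individual rows

Corrected query:
SELECT id, title, sold FROM books WHERE sold > 4307

Result:
id | title               | sold 
---+---------------------+------
2  | I, Robot            | 40425
3  | The Lathe of Heaven | 27386
5  | The Lathe of Heaven | 26280
6  | The Lathe of Heaven | 37785
7  | The Lathe of Heaven | 44212
8  | Second Foundation   | 34175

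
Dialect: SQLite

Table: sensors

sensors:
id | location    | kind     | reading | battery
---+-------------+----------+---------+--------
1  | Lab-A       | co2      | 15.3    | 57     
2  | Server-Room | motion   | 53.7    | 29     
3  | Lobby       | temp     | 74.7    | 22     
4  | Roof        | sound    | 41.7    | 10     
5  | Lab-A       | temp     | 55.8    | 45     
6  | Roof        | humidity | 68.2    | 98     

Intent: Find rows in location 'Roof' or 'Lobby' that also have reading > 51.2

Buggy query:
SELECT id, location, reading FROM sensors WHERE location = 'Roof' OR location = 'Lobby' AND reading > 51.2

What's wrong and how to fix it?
Bug: AND binds tighter than OR, so this parses as location = 'Roof' OR (location = 'Lobby' AND reading > 51.2)

Fix: Add parentheses around the OR so the AND applies to both alternatives

Corrected query:
SELECT id, location, reading FROM sensors WHERE (location = 'Roof' OR location = 'Lobby') AND reading > 51.2

Result:
id | location | reading
---+----------+--------
3  | Lobby    | 74.7   
6  | Roof     | 68.2   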